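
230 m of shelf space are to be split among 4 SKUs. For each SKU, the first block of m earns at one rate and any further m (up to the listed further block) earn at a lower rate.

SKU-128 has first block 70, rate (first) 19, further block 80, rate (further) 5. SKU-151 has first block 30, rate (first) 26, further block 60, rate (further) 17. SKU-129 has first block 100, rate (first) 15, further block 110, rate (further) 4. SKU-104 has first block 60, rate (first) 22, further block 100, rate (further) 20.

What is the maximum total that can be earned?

Treat each block as its own option and order by rate: SKU-151/first 26 > SKU-104/first 22 > SKU-104/second 20 > SKU-128/first 19 > SKU-151/second 17 > SKU-129/first 15 > SKU-128/second 5 > SKU-129/second 4.
SKU-151 first at 26: fill all 30 → 200 left.
SKU-104 first at 22: fill all 60 → 140 left.
Fill SKU-104 second block (100 at 20) → 40 left.
40 remain; put them into SKU-128 first at 19.
Total = 26×30 + 22×60 + 20×100 + 19×40 = 4860.

4860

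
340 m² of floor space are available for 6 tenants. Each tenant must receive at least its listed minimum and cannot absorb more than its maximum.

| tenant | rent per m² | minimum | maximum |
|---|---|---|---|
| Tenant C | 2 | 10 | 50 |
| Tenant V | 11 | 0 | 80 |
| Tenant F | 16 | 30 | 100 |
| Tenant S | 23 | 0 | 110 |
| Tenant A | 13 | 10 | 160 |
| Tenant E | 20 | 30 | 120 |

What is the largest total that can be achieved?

Meeting every minimum uses 10+0+30+0+10+30 = 80 m², leaving 260.
Highest rent per m² first: Tenant S 23 > Tenant E 20 > Tenant F 16 > Tenant A 13 > Tenant V 11 > Tenant C 2.
Give Tenant S 110 more to hit its cap of 110 ; 150 left.
Tenant E: +90 to 120 (cap) ; 60 left.
Only 60 left; Tenant F takes them to reach 90.
Total = 2×10 + 16×90 + 23×110 + 13×10 + 20×120 = 6520.

6520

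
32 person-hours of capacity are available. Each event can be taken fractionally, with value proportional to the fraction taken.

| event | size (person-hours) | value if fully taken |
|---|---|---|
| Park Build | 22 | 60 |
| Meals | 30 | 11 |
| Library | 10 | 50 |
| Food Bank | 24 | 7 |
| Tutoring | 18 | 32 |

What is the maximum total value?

110

Best value per unit of size first: Library 50/10≈5, Park Build 60/22≈2.73, Tutoring 32/18≈1.78, Meals 11/30≈0.367, Food Bank 7/24≈0.292.
Library: take in full, 10 person-hours for value 50 — 22 left.
Take all of Park Build (22 person-hours, value 60) — 0 person-hours left.
Total value = 110.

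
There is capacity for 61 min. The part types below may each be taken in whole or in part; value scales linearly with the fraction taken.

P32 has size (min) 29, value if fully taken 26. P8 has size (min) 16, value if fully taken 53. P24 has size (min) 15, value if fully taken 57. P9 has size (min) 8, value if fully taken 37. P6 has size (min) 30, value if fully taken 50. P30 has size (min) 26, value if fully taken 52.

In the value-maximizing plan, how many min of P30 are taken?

Best value per unit of size first: P9 37/8≈4.62, P24 57/15≈3.8, P8 53/16≈3.31, P30 52/26≈2, P6 50/30≈1.67, P32 26/29≈0.897.
P9: take in full, 8 min for value 37 → 53 left.
All 15 min of P24 fit (value 57) → 38 remain.
P8: take in full, 16 min for value 53 → 22 left.
22 min left: a 22/26 share of P30 gives 52×22/26 = 44.

22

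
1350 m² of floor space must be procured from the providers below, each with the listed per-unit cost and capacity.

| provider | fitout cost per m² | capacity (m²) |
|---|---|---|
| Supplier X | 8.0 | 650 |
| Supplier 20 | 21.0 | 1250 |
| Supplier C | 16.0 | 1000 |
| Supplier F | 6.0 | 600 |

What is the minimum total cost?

Cheapest first:
Take 600 from Supplier F at 6.0 — need 750 more.
Take 650 from Supplier X at 8.0 — need 100 more.
Supplier C (16.0): take the remaining 100 — done.
Supplier 20: unused.
Cost = 600×6.0 + 650×8.0 + 100×16.0 = 10400.

10400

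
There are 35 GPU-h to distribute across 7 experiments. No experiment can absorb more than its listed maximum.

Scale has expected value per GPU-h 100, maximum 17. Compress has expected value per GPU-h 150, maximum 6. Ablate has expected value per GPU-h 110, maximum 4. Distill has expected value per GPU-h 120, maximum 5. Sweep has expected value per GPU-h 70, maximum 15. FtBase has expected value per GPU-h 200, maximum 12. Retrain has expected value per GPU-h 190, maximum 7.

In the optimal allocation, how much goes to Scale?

Rank by expected value per GPU-h: FtBase 200 > Retrain 190 > Compress 150 > Distill 120 > Ablate 110 > Scale 100 > Sweep 70.
FtBase: +12 to 12 (cap) — 23 left.
Retrain: +7 to 7 (cap) — 16 left.
Give Compress 6 to hit its cap of 6 — 10 left.
Distill takes 5 to reach its cap of 5 — 5 left.
Ablate takes 4 to reach its cap of 4 — 1 left.
Only 1 left; Scale takes them to reach 1.

1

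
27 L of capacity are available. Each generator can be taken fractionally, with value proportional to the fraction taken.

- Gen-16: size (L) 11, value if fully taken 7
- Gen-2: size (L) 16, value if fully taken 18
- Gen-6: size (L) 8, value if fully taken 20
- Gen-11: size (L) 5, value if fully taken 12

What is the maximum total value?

47.75

Sort by value density: Gen-6 20/8≈2.5, Gen-11 12/5≈2.4, Gen-2 18/16≈1.12, Gen-16 7/11≈0.636.
All 8 L of Gen-6 fit (value 20) ; 19 remain.
Gen-11: take in full, 5 L for value 12 ; 14 left.
Only 14 L remain; take 14/16 of Gen-2 for value 18×14/16 = 15.75.
Total value = 47.75.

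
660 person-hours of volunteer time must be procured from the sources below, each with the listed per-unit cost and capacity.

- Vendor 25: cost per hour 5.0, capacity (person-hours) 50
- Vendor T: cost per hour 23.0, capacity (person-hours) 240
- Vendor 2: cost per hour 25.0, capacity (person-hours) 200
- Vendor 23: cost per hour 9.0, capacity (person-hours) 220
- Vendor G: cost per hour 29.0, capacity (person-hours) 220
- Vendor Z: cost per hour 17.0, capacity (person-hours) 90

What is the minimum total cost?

10780

Use sources in increasing cost order.
Vendor 25 at 5.0: take all 50 person-hours → 610 still needed.
Vendor 23 at 9.0: take all 220 person-hours → 390 still needed.
Take 90 from Vendor Z at 17.0 → need 300 more.
Vendor T (23.0): use full 240 → 60 person-hours to go.
Take 60 from Vendor 2 at 25.0 to finish.
Vendor G: unused.
Cost = 50×5.0 + 220×9.0 + 90×17.0 + 240×23.0 + 60×25.0 = 10780.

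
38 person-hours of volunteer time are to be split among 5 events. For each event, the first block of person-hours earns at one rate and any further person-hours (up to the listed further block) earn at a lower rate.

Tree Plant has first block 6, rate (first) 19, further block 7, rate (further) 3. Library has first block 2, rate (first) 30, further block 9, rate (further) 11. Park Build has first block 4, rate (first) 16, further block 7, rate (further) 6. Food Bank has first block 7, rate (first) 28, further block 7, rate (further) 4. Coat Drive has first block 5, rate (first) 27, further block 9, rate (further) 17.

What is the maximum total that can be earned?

777

Treat each block as its own option and order by rate: Library/T1 30 > Food Bank/T1 28 > Coat Drive/T1 27 > Tree Plant/T1 19 > Coat Drive/T2 17 > Park Build/T1 16 > Library/T2 11 > Park Build/T2 6 > Food Bank/T2 4 > Tree Plant/T2 3.
Fill Library T1 block (2 at 30) ; 36 left.
Food Bank/T1 (28): +7 ; 29 left.
Coat Drive/T1 (27): +5 ; 24 left.
Tree Plant/T1 (19): +6 ; 18 left.
Coat Drive/T2 (17): +9 ; 9 left.
Park Build/T1 (16): +4 ; 5 left.
5 remain; put them into Library T2 at 11.
Total = 30×2 + 28×7 + 27×5 + 19×6 + 17×9 + 16×4 + 11×5 = 777.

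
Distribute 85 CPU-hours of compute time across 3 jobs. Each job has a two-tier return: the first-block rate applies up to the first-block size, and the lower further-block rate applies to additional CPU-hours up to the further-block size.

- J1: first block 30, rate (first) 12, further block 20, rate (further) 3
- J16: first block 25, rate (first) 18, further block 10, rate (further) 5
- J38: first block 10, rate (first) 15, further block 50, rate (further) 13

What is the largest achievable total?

Treat each block as its own option and order by rate: J16/tier1 18 > J38/tier1 15 > J38/tier2 13 > J1/tier1 12 > J16/tier2 5 > J1/tier2 3.
J16/tier1 (18): +25 — 60 left.
Fill J38 tier1 block (10 at 15) — 50 left.
J38 tier2 at 13: fill all 50 — 0 left.
Total = 18×25 + 15×10 + 13×50 = 1250.

1250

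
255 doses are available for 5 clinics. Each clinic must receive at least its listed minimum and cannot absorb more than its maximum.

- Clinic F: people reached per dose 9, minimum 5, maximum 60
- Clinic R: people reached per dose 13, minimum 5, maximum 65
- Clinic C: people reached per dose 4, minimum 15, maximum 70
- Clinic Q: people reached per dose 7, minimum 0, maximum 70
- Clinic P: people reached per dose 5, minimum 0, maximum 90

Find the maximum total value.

Meeting every minimum uses 5+5+15+0+0 = 25 doses, leaving 230.
Rank by people reached per dose: Clinic R 13 > Clinic F 9 > Clinic Q 7 > Clinic P 5 > Clinic C 4.
Clinic R: +60 to 65 (cap) → 170 left.
Give Clinic F 55 more to hit its cap of 60 → 115 left.
Give Clinic Q 70 more to hit its cap of 70 → 45 left.
Only 45 left; Clinic P takes them to reach 45.
Total = 9×60 + 13×65 + 4×15 + 7×70 + 5×45 = 2160.

2160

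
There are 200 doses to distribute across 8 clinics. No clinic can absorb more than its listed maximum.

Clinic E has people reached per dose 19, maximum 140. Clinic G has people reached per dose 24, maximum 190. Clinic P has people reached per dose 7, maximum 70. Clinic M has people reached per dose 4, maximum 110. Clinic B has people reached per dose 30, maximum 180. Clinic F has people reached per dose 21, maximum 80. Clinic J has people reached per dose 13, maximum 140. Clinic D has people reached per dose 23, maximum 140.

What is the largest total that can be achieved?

Order the clinics by people reached per dose: Clinic B 30 > Clinic G 24 > Clinic D 23 > Clinic F 21 > Clinic E 19 > Clinic J 13 > Clinic P 7 > Clinic M 4.
Clinic B: +180 to 180 (cap) ; 20 left.
Clinic G: +20 (room for 190) → 20. Pool exhausted.
Total = 24×20 + 30×180 = 5880.

5880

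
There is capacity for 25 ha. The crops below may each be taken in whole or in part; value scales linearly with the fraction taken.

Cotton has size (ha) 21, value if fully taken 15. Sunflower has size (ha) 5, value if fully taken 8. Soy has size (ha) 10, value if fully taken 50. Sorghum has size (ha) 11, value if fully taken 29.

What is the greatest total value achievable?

85.4

Rank by value-to-size ratio: Soy 50/10≈5, Sorghum 29/11≈2.64, Sunflower 8/5≈1.6, Cotton 15/21≈0.714.
Soy: take in full, 10 ha for value 50 — 15 left.
Take all of Sorghum (11 ha, value 29) — 4 ha left.
4 ha left: a 4/5 share of Sunflower gives 8×4/5 = 6.4.
Total value = 85.4.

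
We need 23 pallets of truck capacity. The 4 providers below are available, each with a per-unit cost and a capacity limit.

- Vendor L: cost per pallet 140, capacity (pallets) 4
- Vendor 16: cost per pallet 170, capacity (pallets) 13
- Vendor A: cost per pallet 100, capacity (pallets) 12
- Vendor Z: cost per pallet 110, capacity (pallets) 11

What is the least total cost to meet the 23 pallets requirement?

2410

Fill from the cheapest provider first.
Vendor A (100): use full 12 — 11 pallets to go.
Vendor Z at 110: take all 11 pallets — 0 still needed.
Vendor L, Vendor 16: unused.
Cost = 12×100 + 11×110 = 2410.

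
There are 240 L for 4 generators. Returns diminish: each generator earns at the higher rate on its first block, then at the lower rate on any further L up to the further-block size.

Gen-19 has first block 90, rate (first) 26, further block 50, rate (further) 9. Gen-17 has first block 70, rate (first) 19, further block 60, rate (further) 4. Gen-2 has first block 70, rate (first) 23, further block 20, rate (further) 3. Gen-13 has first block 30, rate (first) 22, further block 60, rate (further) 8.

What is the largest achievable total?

5560

Rank every tier by rate: Gen-19/T1 26 > Gen-2/T1 23 > Gen-13/T1 22 > Gen-17/T1 19 > Gen-19/T2 9 > Gen-13/T2 8 > Gen-17/T2 4 > Gen-2/T2 3.
Gen-19 T1 at 26: fill all 90 → 150 left.
Gen-2 T1 at 23: fill all 70 → 80 left.
Fill Gen-13 T1 block (30 at 22) → 50 left.
50 remain; put them into Gen-17 T1 at 19.
Total = 26×90 + 23×70 + 22×30 + 19×50 = 5560.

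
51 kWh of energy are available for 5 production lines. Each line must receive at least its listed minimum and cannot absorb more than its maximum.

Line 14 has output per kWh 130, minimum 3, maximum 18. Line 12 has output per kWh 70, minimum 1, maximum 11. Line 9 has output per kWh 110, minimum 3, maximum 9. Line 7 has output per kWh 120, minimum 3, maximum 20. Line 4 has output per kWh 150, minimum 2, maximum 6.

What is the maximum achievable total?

Meeting every minimum uses 3+1+3+3+2 = 12 kWh, leaving 39.
Highest output per kWh first: Line 4 150 > Line 14 130 > Line 7 120 > Line 9 110 > Line 12 70.
Line 4 takes 4 more to reach its cap of 6 → 35 left.
Line 14: +15 to 18 (cap) → 20 left.
Give Line 7 17 more to hit its cap of 20 → 3 left.
Only 3 left; Line 9 takes them to reach 6.
Total = 130×18 + 70×1 + 110×6 + 120×20 + 150×6 = 6370.

6370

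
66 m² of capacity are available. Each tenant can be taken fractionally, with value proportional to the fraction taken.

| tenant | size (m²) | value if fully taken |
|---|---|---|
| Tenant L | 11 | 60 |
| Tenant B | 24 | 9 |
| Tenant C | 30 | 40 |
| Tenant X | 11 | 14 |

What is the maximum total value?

Sort by value density: Tenant L 60/11≈5.45, Tenant C 40/30≈1.33, Tenant X 14/11≈1.27, Tenant B 9/24≈0.375.
Take all of Tenant L (11 m², value 60) ; 55 m² left.
Tenant C: take in full, 30 m² for value 40 ; 25 left.
All 11 m² of Tenant X fit (value 14) ; 14 remain.
14 m² left: a 14/24 share of Tenant B gives 9×14/24 = 5.25.
Total value = 119.25.

119.25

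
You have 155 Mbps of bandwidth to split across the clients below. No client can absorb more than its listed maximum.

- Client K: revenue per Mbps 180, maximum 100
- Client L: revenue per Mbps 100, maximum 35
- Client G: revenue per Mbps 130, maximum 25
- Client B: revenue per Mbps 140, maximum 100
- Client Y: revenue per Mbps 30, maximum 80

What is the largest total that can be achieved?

25700

Highest revenue per Mbps first: Client K 180 > Client B 140 > Client G 130 > Client L 100 > Client Y 30.
Client K takes 100 to reach its cap of 100 ; 55 left.
Only 55 left; Client B takes them to reach 55.
Total = 180×100 + 140×55 = 25700.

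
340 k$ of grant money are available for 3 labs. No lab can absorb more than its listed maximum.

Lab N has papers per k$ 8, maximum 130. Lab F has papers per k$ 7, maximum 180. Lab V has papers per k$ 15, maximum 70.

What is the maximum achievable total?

3070

Highest papers per k$ first: Lab V 15 > Lab N 8 > Lab F 7.
Lab V takes 70 to reach its cap of 70 — 270 left.
Lab N takes 130 to reach its cap of 130 — 140 left.
Only 140 left; Lab F takes them to reach 140.
Total = 8×130 + 7×140 + 15×70 = 3070.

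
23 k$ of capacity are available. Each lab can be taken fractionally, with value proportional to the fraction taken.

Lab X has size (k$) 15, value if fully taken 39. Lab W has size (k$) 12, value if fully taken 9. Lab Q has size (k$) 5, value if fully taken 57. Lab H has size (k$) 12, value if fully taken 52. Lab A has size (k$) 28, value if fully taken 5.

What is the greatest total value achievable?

Rank by value-to-size ratio: Lab Q 57/5≈11.4, Lab H 52/12≈4.33, Lab X 39/15≈2.6, Lab W 9/12≈0.75, Lab A 5/28≈0.179.
Lab Q: take in full, 5 k$ for value 57 ; 18 left.
Lab H: take in full, 12 k$ for value 52 ; 6 left.
Only 6 k$ remain; take 6/15 of Lab X for value 39×6/15 = 15.6.
Total value = 124.6.

124.6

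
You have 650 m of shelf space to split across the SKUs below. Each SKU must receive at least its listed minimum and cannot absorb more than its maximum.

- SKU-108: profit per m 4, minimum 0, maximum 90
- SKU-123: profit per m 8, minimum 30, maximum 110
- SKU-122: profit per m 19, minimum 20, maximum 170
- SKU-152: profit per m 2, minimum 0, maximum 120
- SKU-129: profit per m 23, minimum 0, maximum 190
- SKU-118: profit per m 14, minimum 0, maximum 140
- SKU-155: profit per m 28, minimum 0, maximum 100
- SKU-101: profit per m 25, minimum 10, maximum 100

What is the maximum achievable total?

Meeting every minimum uses 0+30+20+0+0+0+0+10 = 60 m, leaving 590.
Rank by profit per m: SKU-155 28 > SKU-101 25 > SKU-129 23 > SKU-122 19 > SKU-118 14 > SKU-123 8 > SKU-108 4 > SKU-152 2.
SKU-155: +100 to 100 (cap) ; 490 left.
Give SKU-101 90 more to hit its cap of 100 ; 400 left.
SKU-129 takes 190 more to reach its cap of 190 ; 210 left.
SKU-122: +150 to 170 (cap) ; 60 left.
Only 60 left; SKU-118 takes them to reach 60.
Total = 8×30 + 19×170 + 23×190 + 14×60 + 28×100 + 25×100 = 13980.

13980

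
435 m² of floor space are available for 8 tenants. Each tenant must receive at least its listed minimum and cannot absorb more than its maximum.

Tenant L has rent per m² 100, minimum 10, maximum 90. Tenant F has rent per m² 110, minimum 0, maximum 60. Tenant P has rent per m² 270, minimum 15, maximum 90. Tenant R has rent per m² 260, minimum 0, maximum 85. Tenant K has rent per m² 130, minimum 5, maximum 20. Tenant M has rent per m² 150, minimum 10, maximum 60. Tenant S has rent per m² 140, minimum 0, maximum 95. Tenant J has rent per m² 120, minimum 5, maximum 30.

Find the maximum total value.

80850

Meeting every minimum uses 10+0+15+0+5+10+0+5 = 45 m², leaving 390.
Rank by rent per m²: Tenant P 270 > Tenant R 260 > Tenant M 150 > Tenant S 140 > Tenant K 130 > Tenant J 120 > Tenant F 110 > Tenant L 100.
Tenant P takes 75 more to reach its cap of 90 → 315 left.
Tenant R: +85 to 85 (cap) → 230 left.
Tenant M: +50 to 60 (cap) → 180 left.
Tenant S: +95 to 95 (cap) → 85 left.
Tenant K: +15 to 20 (cap) → 70 left.
Tenant J: +25 to 30 (cap) → 45 left.
Only 45 left; Tenant F takes them to reach 45.
Total = 100×10 + 110×45 + 270×90 + 260×85 + 130×20 + 150×60 + 140×95 + 120×30 = 80850.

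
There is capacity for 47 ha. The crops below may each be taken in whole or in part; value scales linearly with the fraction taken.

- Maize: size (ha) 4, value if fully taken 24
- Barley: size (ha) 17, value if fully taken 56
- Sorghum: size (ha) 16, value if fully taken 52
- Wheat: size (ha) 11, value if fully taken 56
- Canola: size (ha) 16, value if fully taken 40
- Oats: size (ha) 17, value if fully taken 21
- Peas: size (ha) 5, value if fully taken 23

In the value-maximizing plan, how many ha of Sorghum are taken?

10

Rank by value-to-size ratio: Maize 24/4≈6, Wheat 56/11≈5.09, Peas 23/5≈4.6, Barley 56/17≈3.29, Sorghum 52/16≈3.25, Canola 40/16≈2.5, Oats 21/17≈1.24.
All 4 ha of Maize fit (value 24) ; 43 remain.
Take all of Wheat (11 ha, value 56) ; 32 ha left.
Peas: take in full, 5 ha for value 23 ; 27 left.
Barley: take in full, 17 ha for value 56 ; 10 left.
Only 10 ha remain; take 10/16 of Sorghum for value 52×10/16 = 32.5.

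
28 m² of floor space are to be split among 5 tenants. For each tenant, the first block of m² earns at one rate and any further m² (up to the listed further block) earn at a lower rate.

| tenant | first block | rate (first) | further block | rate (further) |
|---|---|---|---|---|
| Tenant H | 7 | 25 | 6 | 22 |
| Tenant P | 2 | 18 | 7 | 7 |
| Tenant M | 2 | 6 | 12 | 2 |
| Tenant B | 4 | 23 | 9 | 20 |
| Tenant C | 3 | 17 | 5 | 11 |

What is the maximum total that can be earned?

Treat each block as its own option and order by rate: Tenant H/T1 25 > Tenant B/T1 23 > Tenant H/T2 22 > Tenant B/T2 20 > Tenant P/T1 18 > Tenant C/T1 17 > Tenant C/T2 11 > Tenant P/T2 7 > Tenant M/T1 6 > Tenant M/T2 2.
Tenant H/T1 (25): +7 — 21 left.
Fill Tenant B T1 block (4 at 23) — 17 left.
Tenant H T2 at 22: fill all 6 — 11 left.
Fill Tenant B T2 block (9 at 20) — 2 left.
Fill Tenant P T1 block (2 at 18) — 0 left.
Total = 25×7 + 23×4 + 22×6 + 20×9 + 18×2 = 615.

615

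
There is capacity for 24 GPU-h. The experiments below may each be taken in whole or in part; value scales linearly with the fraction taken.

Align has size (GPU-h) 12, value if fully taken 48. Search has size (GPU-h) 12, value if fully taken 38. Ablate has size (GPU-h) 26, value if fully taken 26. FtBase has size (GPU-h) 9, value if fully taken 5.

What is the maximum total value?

86

Sort by value density: Align 48/12≈4, Search 38/12≈3.17, Ablate 26/26≈1, FtBase 5/9≈0.556.
Align: take in full, 12 GPU-h for value 48 — 12 left.
Search: take in full, 12 GPU-h for value 38 — 0 left.
Total value = 86.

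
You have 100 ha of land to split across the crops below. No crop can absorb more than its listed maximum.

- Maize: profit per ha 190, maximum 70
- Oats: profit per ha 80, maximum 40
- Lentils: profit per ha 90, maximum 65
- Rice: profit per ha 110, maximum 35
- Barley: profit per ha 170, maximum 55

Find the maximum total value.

18400

Rank by profit per ha: Maize 190 > Barley 170 > Rice 110 > Lentils 90 > Oats 80.
Maize takes 70 to reach its cap of 70 ; 30 left.
Only 30 left; Barley takes them to reach 30.
Total = 190×70 + 170×30 = 18400.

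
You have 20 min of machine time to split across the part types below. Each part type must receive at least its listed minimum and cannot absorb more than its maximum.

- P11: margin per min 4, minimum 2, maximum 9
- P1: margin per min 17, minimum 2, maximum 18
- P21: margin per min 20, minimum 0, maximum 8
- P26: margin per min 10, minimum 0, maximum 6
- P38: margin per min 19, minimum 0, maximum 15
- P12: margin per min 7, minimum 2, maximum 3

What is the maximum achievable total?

Meeting every minimum uses 2+2+0+0+0+2 = 6 min, leaving 14.
Rank by margin per min: P21 20 > P38 19 > P1 17 > P26 10 > P12 7 > P11 4.
Give P21 8 more to hit its cap of 8 — 6 left.
P38: +6 (room for 15) → 6. Pool exhausted.
Total = 4×2 + 17×2 + 20×8 + 19×6 + 7×2 = 330.

330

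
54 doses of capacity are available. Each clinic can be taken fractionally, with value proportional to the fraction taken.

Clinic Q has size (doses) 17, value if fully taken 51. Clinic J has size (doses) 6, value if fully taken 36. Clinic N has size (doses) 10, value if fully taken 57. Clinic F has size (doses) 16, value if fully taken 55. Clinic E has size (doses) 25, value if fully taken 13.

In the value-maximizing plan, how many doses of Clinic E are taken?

Rank by value-to-size ratio: Clinic J 36/6≈6, Clinic N 57/10≈5.7, Clinic F 55/16≈3.44, Clinic Q 51/17≈3, Clinic E 13/25≈0.52.
Clinic J: take in full, 6 doses for value 36 → 48 left.
Take all of Clinic N (10 doses, value 57) → 38 doses left.
All 16 doses of Clinic F fit (value 55) → 22 remain.
Clinic Q: take in full, 17 doses for value 51 → 5 left.
Fill the last 5 doses with part of Clinic E: 5/25 of it earns 2.6.

5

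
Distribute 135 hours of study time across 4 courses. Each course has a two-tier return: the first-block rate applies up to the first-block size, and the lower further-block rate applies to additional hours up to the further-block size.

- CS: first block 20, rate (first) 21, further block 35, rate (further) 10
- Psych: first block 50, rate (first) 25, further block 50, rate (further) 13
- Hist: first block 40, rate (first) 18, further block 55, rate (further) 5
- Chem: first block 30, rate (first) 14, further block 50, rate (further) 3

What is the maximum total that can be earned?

2740

Rank every tier by rate: Psych/first 25 > CS/first 21 > Hist/first 18 > Chem/first 14 > Psych/second 13 > CS/second 10 > Hist/second 5 > Chem/second 3.
Psych first at 25: fill all 50 — 85 left.
Fill CS first block (20 at 21) — 65 left.
Fill Hist first block (40 at 18) — 25 left.
Chem/first: +25 of 30 at 14; pool empty.
Total = 25×50 + 21×20 + 18×40 + 14×25 = 2740.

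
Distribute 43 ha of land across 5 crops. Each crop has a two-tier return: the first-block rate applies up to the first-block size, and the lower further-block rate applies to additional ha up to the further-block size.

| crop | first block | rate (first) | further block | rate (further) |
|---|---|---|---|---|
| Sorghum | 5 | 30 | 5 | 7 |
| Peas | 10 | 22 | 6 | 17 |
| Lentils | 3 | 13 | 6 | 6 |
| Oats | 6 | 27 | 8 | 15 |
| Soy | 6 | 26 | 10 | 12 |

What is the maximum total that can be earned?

936

Order all 10 blocks by rate: Sorghum/first 30 > Oats/first 27 > Soy/first 26 > Peas/first 22 > Peas/second 17 > Oats/second 15 > Lentils/first 13 > Soy/second 12 > Sorghum/second 7 > Lentils/second 6.
Fill Sorghum first block (5 at 30) ; 38 left.
Fill Oats first block (6 at 27) ; 32 left.
Soy first at 26: fill all 6 ; 26 left.
Fill Peas first block (10 at 22) ; 16 left.
Peas second at 17: fill all 6 ; 10 left.
Oats second at 15: fill all 8 ; 2 left.
2 remain; put them into Lentils first at 13.
Total = 30×5 + 27×6 + 26×6 + 22×10 + 17×6 + 15×8 + 13×2 = 936.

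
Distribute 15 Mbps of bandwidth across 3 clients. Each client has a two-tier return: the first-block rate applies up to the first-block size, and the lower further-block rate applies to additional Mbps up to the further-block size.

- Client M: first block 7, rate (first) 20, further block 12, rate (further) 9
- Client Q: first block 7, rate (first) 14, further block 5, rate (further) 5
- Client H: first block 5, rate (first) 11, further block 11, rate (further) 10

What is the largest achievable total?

249

Treat each block as its own option and order by rate: Client M/first 20 > Client Q/first 14 > Client H/first 11 > Client H/second 10 > Client M/second 9 > Client Q/second 5.
Client M first at 20: fill all 7 → 8 left.
Client Q/first (14): +7 → 1 left.
Client H first at 11: only 1 left, fill 1.
Total = 20×7 + 14×7 + 11×1 = 249.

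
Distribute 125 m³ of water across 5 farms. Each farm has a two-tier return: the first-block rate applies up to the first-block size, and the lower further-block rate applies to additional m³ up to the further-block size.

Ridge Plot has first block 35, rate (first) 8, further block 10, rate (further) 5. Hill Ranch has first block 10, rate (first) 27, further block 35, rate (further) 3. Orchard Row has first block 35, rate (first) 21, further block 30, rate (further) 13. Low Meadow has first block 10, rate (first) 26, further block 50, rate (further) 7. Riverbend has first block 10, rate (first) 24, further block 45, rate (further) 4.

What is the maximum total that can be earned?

Rank every tier by rate: Hill Ranch/first 27 > Low Meadow/first 26 > Riverbend/first 24 > Orchard Row/first 21 > Orchard Row/second 13 > Ridge Plot/first 8 > Low Meadow/second 7 > Ridge Plot/second 5 > Riverbend/second 4 > Hill Ranch/second 3.
Hill Ranch first at 27: fill all 10 ; 115 left.
Fill Low Meadow first block (10 at 26) ; 105 left.
Fill Riverbend first block (10 at 24) ; 95 left.
Orchard Row first at 21: fill all 35 ; 60 left.
Fill Orchard Row second block (30 at 13) ; 30 left.
Ridge Plot first at 8: only 30 left, fill 30.
Total = 27×10 + 26×10 + 24×10 + 21×35 + 13×30 + 8×30 = 2135.

2135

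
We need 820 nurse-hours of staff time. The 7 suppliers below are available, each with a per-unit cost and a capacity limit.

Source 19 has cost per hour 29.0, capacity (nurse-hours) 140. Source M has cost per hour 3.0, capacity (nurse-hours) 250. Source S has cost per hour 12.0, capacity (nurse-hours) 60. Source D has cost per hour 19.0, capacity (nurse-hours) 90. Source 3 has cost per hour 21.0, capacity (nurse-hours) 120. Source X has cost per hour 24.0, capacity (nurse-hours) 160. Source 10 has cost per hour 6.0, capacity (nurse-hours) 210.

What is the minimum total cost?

Cheapest first:
Source M at 3.0: take all 250 nurse-hours ; 570 still needed.
Take 210 from Source 10 at 6.0 ; need 360 more.
Take 60 from Source S at 12.0 ; need 300 more.
Take 90 from Source D at 19.0 ; need 210 more.
Take 120 from Source 3 at 21.0 ; need 90 more.
Source X at 24.0: take 90 of its 160 ; requirement met.
Source 19: unused.
Cost = 250×3.0 + 210×6.0 + 60×12.0 + 90×19.0 + 120×21.0 + 90×24.0 = 9120.

9120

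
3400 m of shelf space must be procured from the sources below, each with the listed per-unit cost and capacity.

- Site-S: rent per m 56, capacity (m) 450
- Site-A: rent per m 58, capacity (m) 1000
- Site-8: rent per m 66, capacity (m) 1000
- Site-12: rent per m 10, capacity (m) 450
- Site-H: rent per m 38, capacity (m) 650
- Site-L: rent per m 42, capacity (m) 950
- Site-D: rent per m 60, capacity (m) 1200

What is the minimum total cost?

Use sources in increasing cost order.
Take 450 from Site-12 at 10 — need 2950 more.
Site-H (38): use full 650 — 2300 m to go.
Site-L at 42: take all 950 m — 1350 still needed.
Take 450 from Site-S at 56 — need 900 more.
Site-A at 58: take 900 of its 1000 — requirement met.
Site-D, Site-8: unused.
Cost = 450×10 + 650×38 + 950×42 + 450×56 + 900×58 = 146500.

146500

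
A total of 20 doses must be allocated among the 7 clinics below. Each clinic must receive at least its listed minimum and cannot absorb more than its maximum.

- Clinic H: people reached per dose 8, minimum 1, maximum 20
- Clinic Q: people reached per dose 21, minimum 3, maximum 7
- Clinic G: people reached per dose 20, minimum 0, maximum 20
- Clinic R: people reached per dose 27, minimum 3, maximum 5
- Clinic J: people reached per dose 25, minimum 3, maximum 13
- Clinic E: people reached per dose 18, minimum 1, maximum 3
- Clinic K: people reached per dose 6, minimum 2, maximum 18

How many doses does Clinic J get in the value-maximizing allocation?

8

Meeting every minimum uses 1+3+0+3+3+1+2 = 13 doses, leaving 7.
Order the clinics by people reached per dose: Clinic R 27 > Clinic J 25 > Clinic Q 21 > Clinic G 20 > Clinic E 18 > Clinic H 8 > Clinic K 6.
Clinic R takes 2 more to reach its cap of 5 — 5 left.
Clinic J: +5 (room for 10) → 8. Pool exhausted.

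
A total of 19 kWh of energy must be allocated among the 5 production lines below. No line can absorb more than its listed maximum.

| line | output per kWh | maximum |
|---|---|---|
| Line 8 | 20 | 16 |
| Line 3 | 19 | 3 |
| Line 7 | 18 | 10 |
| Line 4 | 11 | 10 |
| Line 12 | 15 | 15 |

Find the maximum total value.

Order the production lines by output per kWh: Line 8 20 > Line 3 19 > Line 7 18 > Line 12 15 > Line 4 11.
Line 8: +16 to 16 (cap) → 3 left.
Give Line 3 3 to hit its cap of 3 → 0 left.
Total = 20×16 + 19×3 = 377.

377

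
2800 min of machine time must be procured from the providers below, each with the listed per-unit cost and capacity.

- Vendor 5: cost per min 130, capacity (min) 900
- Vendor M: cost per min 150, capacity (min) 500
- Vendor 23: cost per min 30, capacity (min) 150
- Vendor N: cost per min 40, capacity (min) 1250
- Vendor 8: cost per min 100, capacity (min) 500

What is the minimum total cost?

Use providers in increasing cost order.
Take 150 from Vendor 23 at 30 → need 2650 more.
Vendor N at 40: take all 1250 min → 1400 still needed.
Vendor 8 (100): use full 500 → 900 min to go.
Vendor 5 at 130: take all 900 min → 0 still needed.
Vendor M: unused.
Cost = 150×30 + 1250×40 + 500×100 + 900×130 = 221500.

221500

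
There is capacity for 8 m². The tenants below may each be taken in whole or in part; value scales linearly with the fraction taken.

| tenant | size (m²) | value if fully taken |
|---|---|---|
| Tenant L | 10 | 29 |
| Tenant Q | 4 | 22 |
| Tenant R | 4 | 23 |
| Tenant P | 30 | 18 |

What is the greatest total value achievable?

Sort by value density: Tenant R 23/4≈5.75, Tenant Q 22/4≈5.5, Tenant L 29/10≈2.9, Tenant P 18/30≈0.6.
Tenant R: take in full, 4 m² for value 23 — 4 left.
All 4 m² of Tenant Q fit (value 22) — 0 remain.
Total value = 45.

45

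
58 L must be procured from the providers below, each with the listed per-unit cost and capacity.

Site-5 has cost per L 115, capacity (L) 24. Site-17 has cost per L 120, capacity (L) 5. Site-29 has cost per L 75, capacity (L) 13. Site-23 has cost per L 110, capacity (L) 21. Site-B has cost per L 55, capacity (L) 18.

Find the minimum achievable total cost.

4965

Fill from the cheapest provider first.
Take 18 from Site-B at 55 ; need 40 more.
Site-29 (75): use full 13 ; 27 L to go.
Take 21 from Site-23 at 110 ; need 6 more.
Take 6 from Site-5 at 115 to finish.
Site-17: unused.
Cost = 18×55 + 13×75 + 21×110 + 6×115 = 4965.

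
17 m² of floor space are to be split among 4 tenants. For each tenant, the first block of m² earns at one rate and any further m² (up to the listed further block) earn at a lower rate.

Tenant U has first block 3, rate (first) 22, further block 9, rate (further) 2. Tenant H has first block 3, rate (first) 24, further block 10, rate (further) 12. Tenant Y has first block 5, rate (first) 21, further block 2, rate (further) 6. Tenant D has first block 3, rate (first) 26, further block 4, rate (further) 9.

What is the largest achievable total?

357

Rank every tier by rate: Tenant D/tier1 26 > Tenant H/tier1 24 > Tenant U/tier1 22 > Tenant Y/tier1 21 > Tenant H/tier2 12 > Tenant D/tier2 9 > Tenant Y/tier2 6 > Tenant U/tier2 2.
Tenant D/tier1 (26): +3 → 14 left.
Fill Tenant H tier1 block (3 at 24) → 11 left.
Fill Tenant U tier1 block (3 at 22) → 8 left.
Tenant Y tier1 at 21: fill all 5 → 3 left.
3 remain; put them into Tenant H tier2 at 12.
Total = 26×3 + 24×3 + 22×3 + 21×5 + 12×3 = 357.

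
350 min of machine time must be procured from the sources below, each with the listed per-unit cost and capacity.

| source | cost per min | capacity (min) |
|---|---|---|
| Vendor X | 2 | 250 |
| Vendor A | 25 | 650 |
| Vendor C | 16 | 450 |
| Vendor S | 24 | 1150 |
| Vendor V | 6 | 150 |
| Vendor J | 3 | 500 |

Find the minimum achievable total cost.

800

Cheapest first:
Vendor X at 2: take all 250 min → 100 still needed.
Take 100 from Vendor J at 3 to finish.
Vendor V, Vendor C, Vendor S, Vendor A: unused.
Cost = 250×2 + 100×3 = 800.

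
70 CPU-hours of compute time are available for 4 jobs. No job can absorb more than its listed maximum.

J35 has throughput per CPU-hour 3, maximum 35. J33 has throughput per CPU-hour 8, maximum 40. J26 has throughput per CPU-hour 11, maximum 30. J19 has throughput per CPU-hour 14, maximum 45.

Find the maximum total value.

Highest throughput per CPU-hour first: J19 14 > J26 11 > J33 8 > J35 3.
J19: +45 to 45 (cap) — 25 left.
J26 has room for 30 but only 25 remain, so it gets 25.
Total = 11×25 + 14×45 = 905.

905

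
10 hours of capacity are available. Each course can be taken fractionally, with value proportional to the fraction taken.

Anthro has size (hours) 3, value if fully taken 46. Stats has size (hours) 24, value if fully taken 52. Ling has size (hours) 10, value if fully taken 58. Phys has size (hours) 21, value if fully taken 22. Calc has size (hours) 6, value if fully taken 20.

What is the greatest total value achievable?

Sort by value density: Anthro 46/3≈15.3, Ling 58/10≈5.8, Calc 20/6≈3.33, Stats 52/24≈2.17, Phys 22/21≈1.05.
All 3 hours of Anthro fit (value 46) — 7 remain.
Only 7 hours remain; take 7/10 of Ling for value 58×7/10 = 40.6.
Total value = 86.6.

86.6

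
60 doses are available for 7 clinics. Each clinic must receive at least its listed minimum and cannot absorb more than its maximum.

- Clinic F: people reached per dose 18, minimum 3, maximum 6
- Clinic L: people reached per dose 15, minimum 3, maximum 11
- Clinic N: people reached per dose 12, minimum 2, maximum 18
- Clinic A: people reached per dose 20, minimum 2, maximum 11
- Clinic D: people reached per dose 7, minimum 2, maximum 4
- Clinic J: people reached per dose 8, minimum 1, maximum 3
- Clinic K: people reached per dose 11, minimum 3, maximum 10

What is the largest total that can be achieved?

Meeting every minimum uses 3+3+2+2+2+1+3 = 16 doses, leaving 44.
Highest people reached per dose first: Clinic A 20 > Clinic F 18 > Clinic L 15 > Clinic N 12 > Clinic K 11 > Clinic J 8 > Clinic D 7.
Give Clinic A 9 more to hit its cap of 11 — 35 left.
Clinic F: +3 to 6 (cap) — 32 left.
Clinic L takes 8 more to reach its cap of 11 — 24 left.
Clinic N takes 16 more to reach its cap of 18 — 8 left.
Clinic K takes 7 more to reach its cap of 10 — 1 left.
Clinic J has room for 2 more but only 1 remain, so it gets 2.
Total = 18×6 + 15×11 + 12×18 + 20×11 + 7×2 + 8×2 + 11×10 = 849.

849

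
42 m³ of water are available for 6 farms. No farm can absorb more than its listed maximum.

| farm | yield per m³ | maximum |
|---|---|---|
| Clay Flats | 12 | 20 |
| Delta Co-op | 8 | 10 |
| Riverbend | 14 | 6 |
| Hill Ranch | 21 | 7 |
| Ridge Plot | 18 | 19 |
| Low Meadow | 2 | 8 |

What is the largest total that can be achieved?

693

Highest yield per m³ first: Hill Ranch 21 > Ridge Plot 18 > Riverbend 14 > Clay Flats 12 > Delta Co-op 8 > Low Meadow 2.
Hill Ranch takes 7 to reach its cap of 7 ; 35 left.
Give Ridge Plot 19 to hit its cap of 19 ; 16 left.
Riverbend takes 6 to reach its cap of 6 ; 10 left.
Only 10 left; Clay Flats takes them to reach 10.
Total = 12×10 + 14×6 + 21×7 + 18×19 = 693.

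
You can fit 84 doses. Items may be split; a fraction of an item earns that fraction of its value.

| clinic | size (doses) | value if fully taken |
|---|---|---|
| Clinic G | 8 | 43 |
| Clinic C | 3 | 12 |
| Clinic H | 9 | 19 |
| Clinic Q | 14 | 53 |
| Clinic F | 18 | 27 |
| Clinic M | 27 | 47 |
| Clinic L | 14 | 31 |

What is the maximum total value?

Rank by value-to-size ratio: Clinic G 43/8≈5.38, Clinic C 12/3≈4, Clinic Q 53/14≈3.79, Clinic L 31/14≈2.21, Clinic H 19/9≈2.11, Clinic M 47/27≈1.74, Clinic F 27/18≈1.5.
Clinic G: take in full, 8 doses for value 43 → 76 left.
Clinic C: take in full, 3 doses for value 12 → 73 left.
Clinic Q: take in full, 14 doses for value 53 → 59 left.
Take all of Clinic L (14 doses, value 31) → 45 doses left.
All 9 doses of Clinic H fit (value 19) → 36 remain.
Take all of Clinic M (27 doses, value 47) → 9 doses left.
9 doses left: a 9/18 share of Clinic F gives 27×9/18 = 13.5.
Total value = 218.5.

218.5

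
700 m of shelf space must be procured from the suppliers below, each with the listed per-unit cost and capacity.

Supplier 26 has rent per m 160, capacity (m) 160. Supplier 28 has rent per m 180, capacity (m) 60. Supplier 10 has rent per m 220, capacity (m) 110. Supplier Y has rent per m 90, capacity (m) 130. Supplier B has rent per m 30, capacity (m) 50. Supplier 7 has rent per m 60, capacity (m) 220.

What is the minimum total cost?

Fill from the cheapest supplier first.
Supplier B at 30: take all 50 m → 650 still needed.
Supplier 7 (60): use full 220 → 430 m to go.
Supplier Y (90): use full 130 → 300 m to go.
Take 160 from Supplier 26 at 160 → need 140 more.
Take 60 from Supplier 28 at 180 → need 80 more.
Supplier 10 at 220: take 80 of its 110 → requirement met.
Cost = 50×30 + 220×60 + 130×90 + 160×160 + 60×180 + 80×220 = 80400.

80400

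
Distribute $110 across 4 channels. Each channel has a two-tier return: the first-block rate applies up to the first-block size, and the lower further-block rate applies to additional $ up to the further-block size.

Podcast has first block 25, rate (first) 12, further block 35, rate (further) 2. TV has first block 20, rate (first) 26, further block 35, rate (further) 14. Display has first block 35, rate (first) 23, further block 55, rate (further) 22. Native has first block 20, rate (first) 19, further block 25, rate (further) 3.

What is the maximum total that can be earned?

Order all 8 blocks by rate: TV/tier1 26 > Display/tier1 23 > Display/tier2 22 > Native/tier1 19 > TV/tier2 14 > Podcast/tier1 12 > Native/tier2 3 > Podcast/tier2 2.
TV/tier1 (26): +20 → 90 left.
Display/tier1 (23): +35 → 55 left.
Display/tier2 (22): +55 → 0 left.
Total = 26×20 + 23×35 + 22×55 = 2535.

2535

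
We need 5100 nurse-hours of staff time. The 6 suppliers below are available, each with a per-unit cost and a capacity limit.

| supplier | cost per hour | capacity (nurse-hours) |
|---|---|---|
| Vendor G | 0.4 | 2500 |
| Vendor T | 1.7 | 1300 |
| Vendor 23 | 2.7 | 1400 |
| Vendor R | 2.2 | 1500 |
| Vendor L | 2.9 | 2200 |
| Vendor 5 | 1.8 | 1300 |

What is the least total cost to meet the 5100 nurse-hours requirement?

Fill from the cheapest supplier first.
Vendor G (0.4): use full 2500 → 2600 nurse-hours to go.
Take 1300 from Vendor T at 1.7 → need 1300 more.
Take 1300 from Vendor 5 at 1.8 → need 0 more.
Vendor R, Vendor 23, Vendor L: unused.
Cost = 2500×0.4 + 1300×1.7 + 1300×1.8 = 5550.

5550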